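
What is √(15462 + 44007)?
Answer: √59469 ≈ 243.86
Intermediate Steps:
√(15462 + 44007) = √59469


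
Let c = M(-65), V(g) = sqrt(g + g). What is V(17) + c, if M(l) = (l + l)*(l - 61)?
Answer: 16380 + sqrt(34) ≈ 16386.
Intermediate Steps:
V(g) = sqrt(2)*sqrt(g) (V(g) = sqrt(2*g) = sqrt(2)*sqrt(g))
M(l) = 2*l*(-61 + l) (M(l) = (2*l)*(-61 + l) = 2*l*(-61 + l))
c = 16380 (c = 2*(-65)*(-61 - 65) = 2*(-65)*(-126) = 16380)
V(17) + c = sqrt(2)*sqrt(17) + 16380 = sqrt(34) + 16380 = 16380 + sqrt(34)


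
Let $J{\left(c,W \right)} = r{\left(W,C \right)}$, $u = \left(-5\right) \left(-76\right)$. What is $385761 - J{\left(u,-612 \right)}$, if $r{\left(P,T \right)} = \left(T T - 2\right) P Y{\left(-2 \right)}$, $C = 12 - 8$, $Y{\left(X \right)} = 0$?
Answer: $385761$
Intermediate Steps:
$C = 4$
$u = 380$
$r{\left(P,T \right)} = 0$ ($r{\left(P,T \right)} = \left(T T - 2\right) P 0 = \left(T^{2} - 2\right) P 0 = \left(-2 + T^{2}\right) P 0 = P \left(-2 + T^{2}\right) 0 = 0$)
$J{\left(c,W \right)} = 0$
$385761 - J{\left(u,-612 \right)} = 385761 - 0 = 385761 + 0 = 385761$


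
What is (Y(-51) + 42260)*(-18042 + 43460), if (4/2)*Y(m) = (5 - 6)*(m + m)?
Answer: 1075460998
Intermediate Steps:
Y(m) = -m (Y(m) = ((5 - 6)*(m + m))/2 = (-2*m)/2 = -m)
(Y(-51) + 42260)*(-18042 + 43460) = (-1*(-51) + 42260)*(-18042 + 43460) = (51 + 42260)*25418 = 42311*25418 = 1075460998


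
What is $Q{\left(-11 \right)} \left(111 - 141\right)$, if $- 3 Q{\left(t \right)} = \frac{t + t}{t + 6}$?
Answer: $44$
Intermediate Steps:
$Q{\left(t \right)} = - \frac{2 t}{3 \left(6 + t\right)}$ ($Q{\left(t \right)} = - \frac{\left(t + t\right) \frac{1}{t + 6}}{3} = - \frac{2 t \frac{1}{6 + t}}{3} = - \frac{2 t}{3 \left(6 + t\right)}$)
$Q{\left(-11 \right)} \left(111 - 141\right) = \left(-2\right) \left(-11\right) \frac{1}{18 + 3 \left(-11\right)} \left(111 - 141\right) = \left(-2\right) \left(-11\right) \frac{1}{18 - 33} \left(-30\right) = \left(-2\right) \left(-11\right) \frac{1}{-15} \left(-30\right) = \left(-2\right) \left(-11\right) \left(- \frac{1}{15}\right) \left(-30\right) = \left(- \frac{22}{15}\right) \left(-30\right) = 44$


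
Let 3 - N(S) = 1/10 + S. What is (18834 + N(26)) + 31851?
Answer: 506619/10 ≈ 50662.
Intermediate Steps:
N(S) = 29/10 - S (N(S) = 3 - (1/10 + S) = 3 - (⅒ + S) = 3 + (-⅒ - S) = 29/10 - S)
(18834 + N(26)) + 31851 = (18834 + (29/10 - 1*26)) + 31851 = (18834 + (29/10 - 26)) + 31851 = (18834 - 231/10) + 31851 = 188109/10 + 31851 = 506619/10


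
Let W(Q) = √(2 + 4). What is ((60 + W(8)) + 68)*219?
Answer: 28032 + 219*√6 ≈ 28568.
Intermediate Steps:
W(Q) = √6
((60 + W(8)) + 68)*219 = ((60 + √6) + 68)*219 = (128 + √6)*219 = 28032 + 219*√6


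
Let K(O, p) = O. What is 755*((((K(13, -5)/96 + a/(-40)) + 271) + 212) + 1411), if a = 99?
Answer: 137107547/96 ≈ 1.4282e+6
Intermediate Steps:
755*((((K(13, -5)/96 + a/(-40)) + 271) + 212) + 1411) = 755*((((13/96 + 99/(-40)) + 271) + 212) + 1411) = 755*((((13*(1/96) + 99*(-1/40)) + 271) + 212) + 1411) = 755*((((13/96 - 99/40) + 271) + 212) + 1411) = 755*(((-1123/480 + 271) + 212) + 1411) = 755*((128957/480 + 212) + 1411) = 755*(230717/480 + 1411) = 755*(907997/480) = 137107547/96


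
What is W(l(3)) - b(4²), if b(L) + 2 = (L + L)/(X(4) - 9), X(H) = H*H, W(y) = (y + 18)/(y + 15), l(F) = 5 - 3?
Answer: -166/119 ≈ -1.3950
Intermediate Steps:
l(F) = 2
W(y) = (18 + y)/(15 + y)
X(H) = H²
b(L) = -2 + 2*L/7 (b(L) = -2 + (L + L)/(4² - 9) = -2 + (2*L)/(16 - 9) = -2 + (2*L)/7 = -2 + (2*L)*(⅐) = -2 + 2*L/7)
W(l(3)) - b(4²) = (18 + 2)/(15 + 2) - (-2 + (2/7)*4²) = 20/17 - (-2 + (2/7)*16) = (1/17)*20 - (-2 + 32/7) = 20/17 - 1*18/7 = 20/17 - 18/7 = -166/119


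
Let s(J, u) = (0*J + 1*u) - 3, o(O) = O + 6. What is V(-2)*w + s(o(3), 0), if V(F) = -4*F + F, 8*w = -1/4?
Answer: -51/16 ≈ -3.1875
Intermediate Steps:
w = -1/32 (w = (-1/4)/8 = (-1*¼)/8 = (⅛)*(-¼) = -1/32 ≈ -0.031250)
V(F) = -3*F
o(O) = 6 + O
s(J, u) = -3 + u (s(J, u) = (0 + u) - 3 = u - 3 = -3 + u)
V(-2)*w + s(o(3), 0) = -3*(-2)*(-1/32) + (-3 + 0) = 6*(-1/32) - 3 = -3/16 - 3 = -51/16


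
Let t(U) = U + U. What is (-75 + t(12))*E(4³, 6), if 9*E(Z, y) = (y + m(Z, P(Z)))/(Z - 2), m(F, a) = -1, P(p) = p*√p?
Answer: -85/186 ≈ -0.45699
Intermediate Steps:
P(p) = p^(3/2)
t(U) = 2*U
E(Z, y) = (-1 + y)/(9*(-2 + Z)) (E(Z, y) = ((y - 1)/(Z - 2))/9 = ((-1 + y)/(-2 + Z))/9 = (-1 + y)/(9*(-2 + Z)))
(-75 + t(12))*E(4³, 6) = (-75 + 2*12)*((-1 + 6)/(9*(-2 + 4³))) = (-75 + 24)*((⅑)*5/(-2 + 64)) = -17*5/(3*62) = -51*5/558 = -85/186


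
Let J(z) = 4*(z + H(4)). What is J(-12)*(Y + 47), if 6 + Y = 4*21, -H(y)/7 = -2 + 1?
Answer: -2500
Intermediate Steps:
H(y) = 7 (H(y) = -7*(-2 + 1) = -7*(-1) = 7)
Y = 78 (Y = -6 + 4*21 = -6 + 84 = 78)
J(z) = 28 + 4*z (J(z) = 4*(z + 7) = 4*(7 + z) = 28 + 4*z)
J(-12)*(Y + 47) = (28 + 4*(-12))*(78 + 47) = (28 - 48)*125 = -20*125 = -2500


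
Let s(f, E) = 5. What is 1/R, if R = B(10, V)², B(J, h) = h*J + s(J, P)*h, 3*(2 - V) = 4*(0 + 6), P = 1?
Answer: 1/8100 ≈ 0.00012346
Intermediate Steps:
V = -6 (V = 2 - 4*(0 + 6)/3 = 2 - 4*6/3 = 2 - ⅓*24 = 2 - 8 = -6)
B(J, h) = 5*h + J*h (B(J, h) = h*J + 5*h = J*h + 5*h = 5*h + J*h)
R = 8100 (R = (-6*(5 + 10))² = (-6*15)² = (-90)² = 8100)
1/R = 1/8100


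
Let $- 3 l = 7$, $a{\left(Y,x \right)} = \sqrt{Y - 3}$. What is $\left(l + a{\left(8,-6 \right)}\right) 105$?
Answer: $-245 + 105 \sqrt{5} \approx -10.213$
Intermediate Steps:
$a{\left(Y,x \right)} = \sqrt{-3 + Y}$
$l = - \frac{7}{3}$ ($l = \left(- \frac{1}{3}\right) 7 = - \frac{7}{3} \approx -2.3333$)
$\left(l + a{\left(8,-6 \right)}\right) 105 = \left(- \frac{7}{3} + \sqrt{-3 + 8}\right) 105 = \left(- \frac{7}{3} + \sqrt{5}\right) 105 = -245 + 105 \sqrt{5}$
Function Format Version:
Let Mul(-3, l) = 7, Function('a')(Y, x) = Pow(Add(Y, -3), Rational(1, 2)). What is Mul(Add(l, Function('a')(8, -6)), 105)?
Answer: Add(-245, Mul(105, Pow(5, Rational(1, 2)))) ≈ -10.213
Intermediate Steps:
Function('a')(Y, x) = Pow(Add(-3, Y), Rational(1, 2))
l = Rational(-7, 3) (l = Mul(Rational(-1, 3), 7) = Rational(-7, 3) ≈ -2.3333)
Mul(Add(l, Function('a')(8, -6)), 105) = Mul(Add(Rational(-7, 3), Pow(Add(-3, 8), Rational(1, 2))), 105) = Mul(Add(Rational(-7, 3), Pow(5, Rational(1, 2))), 105) = Add(-245, Mul(105, Pow(5, Rational(1, 2))))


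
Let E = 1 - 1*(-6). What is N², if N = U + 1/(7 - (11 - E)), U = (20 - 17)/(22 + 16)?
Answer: 2209/12996 ≈ 0.16998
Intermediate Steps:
E = 7 (E = 1 + 6 = 7)
U = 3/38 ≈ 0.078947
N = 47/114 (N = 3/38 + 1/(7 - (11 - 1*7)) = 3/38 + 1/(7 - (11 - 7)) = 3/38 + 1/(7 - 1*4) = 3/38 + 1/(7 - 4) = 3/38 + 1/3 = 3/38 + ⅓ = 47/114 ≈ 0.41228)
N² = (47/114)² = 2209/12996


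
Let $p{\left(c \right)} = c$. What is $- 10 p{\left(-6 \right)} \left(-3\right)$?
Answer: $-180$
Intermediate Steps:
$- 10 p{\left(-6 \right)} \left(-3\right) = \left(-10\right) \left(-6\right) \left(-3\right) = 60 \left(-3\right) = -180$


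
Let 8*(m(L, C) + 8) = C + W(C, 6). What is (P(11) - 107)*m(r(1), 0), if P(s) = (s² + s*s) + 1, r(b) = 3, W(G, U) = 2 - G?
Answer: -1054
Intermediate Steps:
P(s) = 1 + 2*s² (P(s) = (s² + s²) + 1 = 2*s² + 1 = 1 + 2*s²)
m(L, C) = -31/4 (m(L, C) = -8 + (C + (2 - C))/8 = -8 + (⅛)*2 = -8 + ¼ = -31/4)
(P(11) - 107)*m(r(1), 0) = ((1 + 2*11²) - 107)*(-31/4) = ((1 + 2*121) - 107)*(-31/4) = ((1 + 242) - 107)*(-31/4) = (243 - 107)*(-31/4) = 136*(-31/4) = -1054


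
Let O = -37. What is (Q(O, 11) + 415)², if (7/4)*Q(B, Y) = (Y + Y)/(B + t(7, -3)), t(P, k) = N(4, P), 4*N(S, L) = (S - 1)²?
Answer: 162766254249/946729 ≈ 1.7192e+5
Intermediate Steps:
N(S, L) = (-1 + S)²/4 (N(S, L) = (S - 1)²/4 = (-1 + S)²/4)
t(P, k) = 9/4 (t(P, k) = (-1 + 4)²/4 = (¼)*3² = (¼)*9 = 9/4)
Q(B, Y) = 8*Y/(7*(9/4 + B)) (Q(B, Y) = 4*((Y + Y)/(B + 9/4))/7 = 4*((2*Y)/(9/4 + B))/7 = 4*(2*Y/(9/4 + B))/7 = 8*Y/(7*(9/4 + B)))
(Q(O, 11) + 415)² = ((32/7)*11/(9 + 4*(-37)) + 415)² = ((32/7)*11/(9 - 148) + 415)² = ((32/7)*11/(-139) + 415)² = ((32/7)*11*(-1/139) + 415)² = (-352/973 + 415)² = (403443/973)² = 162766254249/946729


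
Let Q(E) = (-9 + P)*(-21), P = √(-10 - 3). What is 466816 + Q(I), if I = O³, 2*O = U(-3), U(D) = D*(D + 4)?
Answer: 467005 - 21*I*√13 ≈ 4.6701e+5 - 75.717*I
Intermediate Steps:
U(D) = D*(4 + D)
P = I*√13 (P = √(-13) = I*√13 ≈ 3.6056*I)
O = -3/2 (O = (-3*(4 - 3))/2 = (-3*1)/2 = (½)*(-3) = -3/2 ≈ -1.5000)
I = -27/8 (I = (-3/2)³ = -27/8 ≈ -3.3750)
Q(E) = 189 - 21*I*√13 (Q(E) = (-9 + I*√13)*(-21) = 189 - 21*I*√13)
466816 + Q(I) = 466816 + (189 - 21*I*√13) = 467005 - 21*I*√13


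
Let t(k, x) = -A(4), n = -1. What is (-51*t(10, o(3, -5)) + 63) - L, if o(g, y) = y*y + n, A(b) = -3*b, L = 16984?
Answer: -17533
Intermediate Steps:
o(g, y) = -1 + y² (o(g, y) = y*y - 1 = y² - 1 = -1 + y²)
t(k, x) = 12 (t(k, x) = -(-3)*4 = -1*(-12) = 12)
(-51*t(10, o(3, -5)) + 63) - L = (-51*12 + 63) - 1*16984 = (-612 + 63) - 16984 = -549 - 16984 = -17533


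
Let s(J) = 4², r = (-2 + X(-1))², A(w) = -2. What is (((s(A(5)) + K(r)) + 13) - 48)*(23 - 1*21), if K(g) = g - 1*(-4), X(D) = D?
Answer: -12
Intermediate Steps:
r = 9 (r = (-2 - 1)² = (-3)² = 9)
K(g) = 4 + g (K(g) = g + 4 = 4 + g)
s(J) = 16
(((s(A(5)) + K(r)) + 13) - 48)*(23 - 1*21) = (((16 + (4 + 9)) + 13) - 48)*(23 - 1*21) = (((16 + 13) + 13) - 48)*(23 - 21) = ((29 + 13) - 48)*2 = (42 - 48)*2 = -6*2 = -12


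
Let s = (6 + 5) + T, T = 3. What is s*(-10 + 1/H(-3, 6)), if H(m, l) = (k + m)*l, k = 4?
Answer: -413/3 ≈ -137.67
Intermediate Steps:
H(m, l) = l*(4 + m) (H(m, l) = (4 + m)*l = l*(4 + m))
s = 14 (s = (6 + 5) + 3 = 11 + 3 = 14)
s*(-10 + 1/H(-3, 6)) = 14*(-10 + 1/(6*(4 - 3))) = 14*(-10 + 1/(6*1)) = 14*(-10 + 1/6) = 14*(-10 + ⅙) = 14*(-59/6) = -413/3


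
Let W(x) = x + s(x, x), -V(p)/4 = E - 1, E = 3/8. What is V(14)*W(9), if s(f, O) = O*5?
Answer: 135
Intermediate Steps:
s(f, O) = 5*O
E = 3/8 (E = 3*(⅛) = 3/8 ≈ 0.37500)
V(p) = 5/2 (V(p) = -4*(3/8 - 1) = -4*(-5/8) = 5/2)
W(x) = 6*x (W(x) = x + 5*x = 6*x)
V(14)*W(9) = 5*(6*9)/2 = (5/2)*54 = 135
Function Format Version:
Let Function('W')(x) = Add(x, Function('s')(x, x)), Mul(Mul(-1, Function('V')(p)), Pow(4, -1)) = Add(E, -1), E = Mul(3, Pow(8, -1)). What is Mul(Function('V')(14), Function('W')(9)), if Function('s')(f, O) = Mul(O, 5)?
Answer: 135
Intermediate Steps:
Function('s')(f, O) = Mul(5, O)
E = Rational(3, 8) (E = Mul(3, Rational(1, 8)) = Rational(3, 8) ≈ 0.37500)
Function('V')(p) = Rational(5, 2) (Function('V')(p) = Mul(-4, Add(Rational(3, 8), -1)) = Mul(-4, Rational(-5, 8)) = Rational(5, 2))
Function('W')(x) = Mul(6, x) (Function('W')(x) = Add(x, Mul(5, x)) = Mul(6, x))
Mul(Function('V')(14), Function('W')(9)) = Mul(Rational(5, 2), Mul(6, 9)) = Mul(Rational(5, 2), 54) = 135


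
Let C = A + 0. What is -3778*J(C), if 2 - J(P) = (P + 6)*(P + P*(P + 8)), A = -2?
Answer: -219124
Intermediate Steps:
C = -2 (C = -2 + 0 = -2)
J(P) = 2 - (6 + P)*(P + P*(8 + P)) (J(P) = 2 - (P + 6)*(P + P*(P + 8)) = 2 - (6 + P)*(P + P*(8 + P)))
-3778*J(C) = -3778*(2 - 1*(-2)³ - 54*(-2) - 15*(-2)²) = -3778*(2 - 1*(-8) + 108 - 15*4) = -3778*(2 + 8 + 108 - 60) = -3778*58 = -219124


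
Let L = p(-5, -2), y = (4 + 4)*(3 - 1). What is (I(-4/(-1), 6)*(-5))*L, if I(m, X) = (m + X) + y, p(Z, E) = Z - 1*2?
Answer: 910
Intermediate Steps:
y = 16 (y = 8*2 = 16)
p(Z, E) = -2 + Z (p(Z, E) = Z - 2 = -2 + Z)
I(m, X) = 16 + X + m (I(m, X) = (m + X) + 16 = (X + m) + 16 = 16 + X + m)
L = -7 (L = -2 - 5 = -7)
(I(-4/(-1), 6)*(-5))*L = ((16 + 6 - 4/(-1))*(-5))*(-7) = ((16 + 6 - 4*(-1))*(-5))*(-7) = ((16 + 6 + 4)*(-5))*(-7) = (26*(-5))*(-7) = -130*(-7) = 910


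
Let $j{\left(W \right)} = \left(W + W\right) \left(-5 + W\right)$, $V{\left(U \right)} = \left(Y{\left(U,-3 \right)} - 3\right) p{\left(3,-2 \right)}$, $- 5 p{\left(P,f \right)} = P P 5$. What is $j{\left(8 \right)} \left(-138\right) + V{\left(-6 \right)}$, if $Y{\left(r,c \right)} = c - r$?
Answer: $-6624$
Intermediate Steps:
$p{\left(P,f \right)} = - P^{2}$ ($p{\left(P,f \right)} = - \frac{P P 5}{5} = - \frac{P^{2} \cdot 5}{5} = - \frac{5 P^{2}}{5} = - P^{2}$)
$V{\left(U \right)} = 54 + 9 U$ ($V{\left(U \right)} = \left(\left(-3 - U\right) - 3\right) \left(- 3^{2}\right) = \left(-6 - U\right) \left(\left(-1\right) 9\right) = \left(-6 - U\right) \left(-9\right) = 54 + 9 U$)
$j{\left(W \right)} = 2 W \left(-5 + W\right)$
$j{\left(8 \right)} \left(-138\right) + V{\left(-6 \right)} = 2 \cdot 8 \left(-5 + 8\right) \left(-138\right) + \left(54 + 9 \left(-6\right)\right) = 2 \cdot 8 \cdot 3 \left(-138\right) + \left(54 - 54\right) = 48 \left(-138\right) + 0 = -6624 + 0 = -6624$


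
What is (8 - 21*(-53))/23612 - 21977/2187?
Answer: -516469297/51639444 ≈ -10.001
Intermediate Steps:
(8 - 21*(-53))/23612 - 21977/2187 = (8 + 1113)*(1/23612) - 21977*1/2187 = 1121*(1/23612) - 21977/2187 = 1121/23612 - 21977/2187 = -516469297/51639444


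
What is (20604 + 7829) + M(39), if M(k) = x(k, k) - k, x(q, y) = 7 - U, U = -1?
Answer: 28402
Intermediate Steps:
x(q, y) = 8 (x(q, y) = 7 - 1*(-1) = 7 + 1 = 8)
M(k) = 8 - k
(20604 + 7829) + M(39) = (20604 + 7829) + (8 - 1*39) = 28433 + (8 - 39) = 28433 - 31 = 28402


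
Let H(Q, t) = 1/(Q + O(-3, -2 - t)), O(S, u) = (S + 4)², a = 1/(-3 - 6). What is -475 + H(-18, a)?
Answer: -8076/17 ≈ -475.06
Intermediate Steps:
a = -⅑ (a = 1/(-9) = -⅑ ≈ -0.11111)
O(S, u) = (4 + S)²
H(Q, t) = 1/(1 + Q) (H(Q, t) = 1/(Q + (4 - 3)²) = 1/(Q + 1²) = 1/(Q + 1) = 1/(1 + Q))
-475 + H(-18, a) = -475 + 1/(1 - 18) = -475 + 1/(-17) = -475 - 1/17 = -8076/17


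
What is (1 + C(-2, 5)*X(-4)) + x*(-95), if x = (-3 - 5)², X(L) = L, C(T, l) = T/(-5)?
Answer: -30403/5 ≈ -6080.6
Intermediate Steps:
C(T, l) = -T/5 (C(T, l) = T*(-⅕) = -T/5)
x = 64 (x = (-8)² = 64)
(1 + C(-2, 5)*X(-4)) + x*(-95) = (1 - ⅕*(-2)*(-4)) + 64*(-95) = (1 + (⅖)*(-4)) - 6080 = (1 - 8/5) - 6080 = -⅗ - 6080 = -30403/5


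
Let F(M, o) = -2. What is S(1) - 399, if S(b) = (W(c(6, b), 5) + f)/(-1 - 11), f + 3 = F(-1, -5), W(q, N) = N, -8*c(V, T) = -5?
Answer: -399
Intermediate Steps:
c(V, T) = 5/8 (c(V, T) = -⅛*(-5) = 5/8)
f = -5 (f = -3 - 2 = -5)
S(b) = 0 (S(b) = (5 - 5)/(-1 - 11) = 0/(-12) = 0*(-1/12) = 0)
S(1) - 399 = 0 - 399 = -399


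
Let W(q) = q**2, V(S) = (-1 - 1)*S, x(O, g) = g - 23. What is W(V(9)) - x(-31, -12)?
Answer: 359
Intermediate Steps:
x(O, g) = -23 + g
V(S) = -2*S
W(V(9)) - x(-31, -12) = (-2*9)**2 - (-23 - 12) = (-18)**2 - 1*(-35) = 324 + 35 = 359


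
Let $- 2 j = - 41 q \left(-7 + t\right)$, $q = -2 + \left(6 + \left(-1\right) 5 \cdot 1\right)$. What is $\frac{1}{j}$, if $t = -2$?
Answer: $\frac{2}{369} \approx 0.0054201$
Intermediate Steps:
$q = -1$ ($q = -2 + \left(6 - 5\right) = -2 + 1 = -1$)
$j = \frac{369}{2}$ ($j = - \frac{\left(-41\right) \left(- (-7 - 2)\right)}{2} = - \frac{\left(-41\right) \left(\left(-1\right) \left(-9\right)\right)}{2} = - \frac{\left(-41\right) 9}{2} = \left(- \frac{1}{2}\right) \left(-369\right) = \frac{369}{2} \approx 184.5$)
$\frac{1}{j} = \frac{1}{\frac{369}{2}} = \frac{2}{369}$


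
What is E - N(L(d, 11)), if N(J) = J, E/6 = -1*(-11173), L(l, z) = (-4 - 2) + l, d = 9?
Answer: 67035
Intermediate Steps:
L(l, z) = -6 + l
E = 67038 (E = 6*(-1*(-11173)) = 6*11173 = 67038)
E - N(L(d, 11)) = 67038 - (-6 + 9) = 67038 - 1*3 = 67038 - 3 = 67035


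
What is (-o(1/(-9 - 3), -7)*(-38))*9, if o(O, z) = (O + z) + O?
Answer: -2451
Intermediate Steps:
o(O, z) = z + 2*O
(-o(1/(-9 - 3), -7)*(-38))*9 = (-(-7 + 2/(-9 - 3))*(-38))*9 = (-(-7 + 2/(-12))*(-38))*9 = (-(-7 + 2*(-1/12))*(-38))*9 = (-(-7 - ⅙)*(-38))*9 = (-1*(-43/6)*(-38))*9 = ((43/6)*(-38))*9 = -817/3*9 = -2451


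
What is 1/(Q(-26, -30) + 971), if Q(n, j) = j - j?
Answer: 1/971 ≈ 0.0010299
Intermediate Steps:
Q(n, j) = 0
1/(Q(-26, -30) + 971) = 1/(0 + 971) = 1/971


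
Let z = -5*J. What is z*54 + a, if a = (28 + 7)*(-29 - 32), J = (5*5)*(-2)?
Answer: 11365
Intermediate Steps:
J = -50 (J = 25*(-2) = -50)
a = -2135 (a = 35*(-61) = -2135)
z = 250 (z = -5*(-50) = 250)
z*54 + a = 250*54 - 2135 = 13500 - 2135 = 11365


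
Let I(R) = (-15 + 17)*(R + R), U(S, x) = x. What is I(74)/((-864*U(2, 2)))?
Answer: -37/216 ≈ -0.17130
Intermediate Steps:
I(R) = 4*R (I(R) = 2*(2*R) = 4*R)
I(74)/((-864*U(2, 2))) = (4*74)/((-864*2)) = 296/(-1728) = 296*(-1/1728) = -37/216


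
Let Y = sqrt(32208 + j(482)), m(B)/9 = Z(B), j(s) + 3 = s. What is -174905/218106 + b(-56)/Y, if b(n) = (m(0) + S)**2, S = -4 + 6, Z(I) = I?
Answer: -174905/218106 + 4*sqrt(32687)/32687 ≈ -0.77980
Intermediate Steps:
j(s) = -3 + s
m(B) = 9*B
S = 2
Y = sqrt(32687) (Y = sqrt(32208 + (-3 + 482)) = sqrt(32208 + 479) = sqrt(32687) ≈ 180.80)
b(n) = 4 (b(n) = (9*0 + 2)**2 = (0 + 2)**2 = 2**2 = 4)
-174905/218106 + b(-56)/Y = -174905/218106 + 4/(sqrt(32687)) = -174905*1/218106 + 4*(sqrt(32687)/32687) = -174905/218106 + 4*sqrt(32687)/32687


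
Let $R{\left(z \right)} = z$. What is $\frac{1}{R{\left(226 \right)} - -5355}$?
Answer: $\frac{1}{5581} \approx 0.00017918$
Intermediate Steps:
$\frac{1}{R{\left(226 \right)} - -5355} = \frac{1}{226 - -5355} = \frac{1}{226 + 5355} = \frac{1}{5581}$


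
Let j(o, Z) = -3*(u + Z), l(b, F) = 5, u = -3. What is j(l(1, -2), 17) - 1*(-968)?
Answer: 926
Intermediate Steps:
j(o, Z) = 9 - 3*Z (j(o, Z) = -3*(-3 + Z) = 9 - 3*Z)
j(l(1, -2), 17) - 1*(-968) = (9 - 3*17) - 1*(-968) = (9 - 51) + 968 = -42 + 968 = 926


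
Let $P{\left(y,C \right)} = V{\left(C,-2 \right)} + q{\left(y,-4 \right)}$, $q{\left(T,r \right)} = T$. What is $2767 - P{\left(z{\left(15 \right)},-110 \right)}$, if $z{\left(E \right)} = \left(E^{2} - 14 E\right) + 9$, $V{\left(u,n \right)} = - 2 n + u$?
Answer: $2849$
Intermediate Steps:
$V{\left(u,n \right)} = u - 2 n$
$z{\left(E \right)} = 9 + E^{2} - 14 E$
$P{\left(y,C \right)} = 4 + C + y$ ($P{\left(y,C \right)} = \left(C - -4\right) + y = \left(C + 4\right) + y = \left(4 + C\right) + y = 4 + C + y$)
$2767 - P{\left(z{\left(15 \right)},-110 \right)} = 2767 - \left(4 - 110 + \left(9 + 15^{2} - 210\right)\right) = 2767 - \left(4 - 110 + \left(9 + 225 - 210\right)\right) = 2767 - \left(4 - 110 + 24\right) = 2767 - -82 = 2767 + 82 = 2849$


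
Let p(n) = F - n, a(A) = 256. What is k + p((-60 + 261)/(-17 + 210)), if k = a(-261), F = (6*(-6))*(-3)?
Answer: 70051/193 ≈ 362.96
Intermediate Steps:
F = 108 (F = -36*(-3) = 108)
p(n) = 108 - n
k = 256
k + p((-60 + 261)/(-17 + 210)) = 256 + (108 - (-60 + 261)/(-17 + 210)) = 256 + (108 - 201/193) = 256 + 20643/193 = 70051/193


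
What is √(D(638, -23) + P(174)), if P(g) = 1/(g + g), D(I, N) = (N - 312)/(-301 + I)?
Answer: I*√3408128517/58638 ≈ 0.99559*I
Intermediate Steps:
D(I, N) = (-312 + N)/(-301 + I)
P(g) = 1/(2*g)
√(D(638, -23) + P(174)) = √((-312 - 23)/(-301 + 638) + (½)/174) = √(-335/337 + (½)*(1/174)) = √((1/337)*(-335) + 1/348) = √(-335/337 + 1/348) = √(-116243/117276) = I*√3408128517/58638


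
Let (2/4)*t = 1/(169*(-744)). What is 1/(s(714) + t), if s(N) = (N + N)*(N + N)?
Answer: 62868/128199419711 ≈ 4.9039e-7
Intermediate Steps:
t = -1/62868 (t = 2/((169*(-744))) = 2/(-125736) = 2*(-1/125736) = -1/62868 ≈ -1.5906e-5)
s(N) = 4*N**2 (s(N) = (2*N)*(2*N) = 4*N**2)
1/(s(714) + t) = 1/(4*714**2 - 1/62868) = 1/(4*509796 - 1/62868) = 1/(2039184 - 1/62868) = 1/(128199419711/62868) = 62868/128199419711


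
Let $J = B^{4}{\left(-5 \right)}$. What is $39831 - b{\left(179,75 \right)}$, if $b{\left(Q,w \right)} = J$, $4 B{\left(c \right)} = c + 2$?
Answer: $\frac{10196655}{256} \approx 39831.0$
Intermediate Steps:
$B{\left(c \right)} = \frac{1}{2} + \frac{c}{4}$ ($B{\left(c \right)} = \frac{c + 2}{4} = \frac{2 + c}{4} = \frac{1}{2} + \frac{c}{4}$)
$J = \frac{81}{256}$ ($J = \left(\frac{1}{2} + \frac{1}{4} \left(-5\right)\right)^{4} = \left(\frac{1}{2} - \frac{5}{4}\right)^{4} = \left(- \frac{3}{4}\right)^{4} = \frac{81}{256} \approx 0.31641$)
$b{\left(Q,w \right)} = \frac{81}{256}$
$39831 - b{\left(179,75 \right)} = 39831 - \frac{81}{256} = \frac{10196655}{256}$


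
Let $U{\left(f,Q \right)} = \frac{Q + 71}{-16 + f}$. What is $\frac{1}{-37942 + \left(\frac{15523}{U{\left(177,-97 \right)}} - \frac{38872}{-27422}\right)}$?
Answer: $- \frac{356486}{47791858809} \approx -7.4591 \cdot 10^{-6}$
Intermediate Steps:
$U{\left(f,Q \right)} = \frac{71 + Q}{-16 + f}$
$\frac{1}{-37942 + \left(\frac{15523}{U{\left(177,-97 \right)}} - \frac{38872}{-27422}\right)} = \frac{1}{-37942 + \left(\frac{15523}{\frac{1}{-16 + 177} \left(71 - 97\right)} - \frac{38872}{-27422}\right)} = \frac{1}{-37942 + \left(\frac{15523}{\frac{1}{161} \left(-26\right)} - - \frac{19436}{13711}\right)} = \frac{1}{-37942 + \left(\frac{15523}{\frac{1}{161} \left(-26\right)} + \frac{19436}{13711}\right)} = \frac{1}{-37942 + \left(\frac{15523}{- \frac{26}{161}} + \frac{19436}{13711}\right)} = \frac{1}{-37942 + \left(15523 \left(- \frac{161}{26}\right) + \frac{19436}{13711}\right)} = \frac{1}{-37942 + \left(- \frac{2499203}{26} + \frac{19436}{13711}\right)} = \frac{1}{-37942 - \frac{34266066997}{356486}} = \frac{1}{- \frac{47791858809}{356486}} = - \frac{356486}{47791858809}$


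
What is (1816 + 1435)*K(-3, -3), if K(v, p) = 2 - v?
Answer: 16255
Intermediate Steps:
(1816 + 1435)*K(-3, -3) = (1816 + 1435)*(2 - 1*(-3)) = 3251*(2 + 3) = 3251*5 = 16255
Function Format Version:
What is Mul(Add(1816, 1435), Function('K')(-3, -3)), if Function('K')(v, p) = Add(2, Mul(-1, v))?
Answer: 16255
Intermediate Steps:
Mul(Add(1816, 1435), Function('K')(-3, -3)) = Mul(Add(1816, 1435), Add(2, Mul(-1, -3))) = Mul(3251, Add(2, 3)) = Mul(3251, 5) = 16255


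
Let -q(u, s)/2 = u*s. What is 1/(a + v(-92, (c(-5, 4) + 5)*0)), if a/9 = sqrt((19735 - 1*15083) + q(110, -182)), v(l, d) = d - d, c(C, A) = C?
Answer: sqrt(11173)/201114 ≈ 0.00052558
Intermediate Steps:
v(l, d) = 0
q(u, s) = -2*s*u (q(u, s) = -2*u*s = -2*s*u)
a = 18*sqrt(11173) (a = 9*sqrt((19735 - 1*15083) - 2*(-182)*110) = 9*sqrt((19735 - 15083) + 40040) = 9*sqrt(4652 + 40040) = 9*sqrt(44692) = 9*(2*sqrt(11173)) = 18*sqrt(11173) ≈ 1902.6)
1/(a + v(-92, (c(-5, 4) + 5)*0)) = 1/(18*sqrt(11173) + 0) = 1/(18*sqrt(11173)) = sqrt(11173)/201114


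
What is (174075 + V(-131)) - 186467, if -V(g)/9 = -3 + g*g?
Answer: -166814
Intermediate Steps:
V(g) = 27 - 9*g**2 (V(g) = -9*(-3 + g*g) = -9*(-3 + g**2) = 27 - 9*g**2)
(174075 + V(-131)) - 186467 = (174075 + (27 - 9*(-131)**2)) - 186467 = (174075 + (27 - 9*17161)) - 186467 = (174075 + (27 - 154449)) - 186467 = (174075 - 154422) - 186467 = 19653 - 186467 = -166814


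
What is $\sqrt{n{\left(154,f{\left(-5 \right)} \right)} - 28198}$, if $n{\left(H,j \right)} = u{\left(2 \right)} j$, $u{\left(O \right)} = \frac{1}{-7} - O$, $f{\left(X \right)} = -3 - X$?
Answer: $\frac{2 i \sqrt{345478}}{7} \approx 167.94 i$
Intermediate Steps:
$u{\left(O \right)} = - \frac{1}{7} - O$
$n{\left(H,j \right)} = - \frac{15 j}{7}$ ($n{\left(H,j \right)} = \left(- \frac{1}{7} - 2\right) j = - \frac{15 j}{7}$)
$\sqrt{n{\left(154,f{\left(-5 \right)} \right)} - 28198} = \sqrt{- \frac{15 \left(-3 - -5\right)}{7} - 28198} = \sqrt{- \frac{15 \left(-3 + 5\right)}{7} - 28198} = \sqrt{\left(- \frac{15}{7}\right) 2 - 28198} = \sqrt{- \frac{30}{7} - 28198} = \sqrt{- \frac{197416}{7}} = \frac{2 i \sqrt{345478}}{7}$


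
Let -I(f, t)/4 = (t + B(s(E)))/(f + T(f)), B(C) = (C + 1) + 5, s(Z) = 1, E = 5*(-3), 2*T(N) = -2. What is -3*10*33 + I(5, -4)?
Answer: -993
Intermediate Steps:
T(N) = -1 (T(N) = (½)*(-2) = -1)
E = -15
B(C) = 6 + C (B(C) = (1 + C) + 5 = 6 + C)
I(f, t) = -4*(7 + t)/(-1 + f) (I(f, t) = -4*(t + (6 + 1))/(f - 1) = -4*(t + 7)/(-1 + f) = -4*(7 + t)/(-1 + f))
-3*10*33 + I(5, -4) = -3*10*33 + 4*(-7 - 1*(-4))/(-1 + 5) = -30*33 + 4*(-7 + 4)/4 = -990 + 4*(¼)*(-3) = -990 - 3 = -993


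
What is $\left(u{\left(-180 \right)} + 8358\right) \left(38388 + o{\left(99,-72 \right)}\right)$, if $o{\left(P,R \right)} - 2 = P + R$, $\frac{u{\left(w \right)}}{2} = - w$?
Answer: $334919406$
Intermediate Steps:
$u{\left(w \right)} = - 2 w$ ($u{\left(w \right)} = 2 \left(- w\right) = - 2 w$)
$o{\left(P,R \right)} = 2 + P + R$ ($o{\left(P,R \right)} = 2 + \left(P + R\right) = 2 + P + R$)
$\left(u{\left(-180 \right)} + 8358\right) \left(38388 + o{\left(99,-72 \right)}\right) = \left(\left(-2\right) \left(-180\right) + 8358\right) \left(38388 + \left(2 + 99 - 72\right)\right) = \left(360 + 8358\right) \left(38388 + 29\right) = 8718 \cdot 38417 = 334919406$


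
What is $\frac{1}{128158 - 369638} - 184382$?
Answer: $- \frac{44524565361}{241480} \approx -1.8438 \cdot 10^{5}$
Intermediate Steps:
$\frac{1}{128158 - 369638} - 184382 = \frac{1}{-241480} - 184382 = - \frac{1}{241480} - 184382 = - \frac{44524565361}{241480}$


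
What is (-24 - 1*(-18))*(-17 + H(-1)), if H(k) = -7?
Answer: 144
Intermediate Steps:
(-24 - 1*(-18))*(-17 + H(-1)) = (-24 - 1*(-18))*(-17 - 7) = (-24 + 18)*(-24) = -6*(-24) = 144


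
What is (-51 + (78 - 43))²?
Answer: 256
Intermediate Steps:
(-51 + (78 - 43))² = (-51 + 35)² = (-16)² = 256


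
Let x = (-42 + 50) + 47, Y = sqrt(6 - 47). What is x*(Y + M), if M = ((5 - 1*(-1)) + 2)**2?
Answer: 3520 + 55*I*sqrt(41) ≈ 3520.0 + 352.17*I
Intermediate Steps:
M = 64 (M = ((5 + 1) + 2)**2 = (6 + 2)**2 = 8**2 = 64)
Y = I*sqrt(41) (Y = sqrt(-41) = I*sqrt(41) ≈ 6.4031*I)
x = 55 (x = 8 + 47 = 55)
x*(Y + M) = 55*(I*sqrt(41) + 64) = 55*(64 + I*sqrt(41)) = 3520 + 55*I*sqrt(41)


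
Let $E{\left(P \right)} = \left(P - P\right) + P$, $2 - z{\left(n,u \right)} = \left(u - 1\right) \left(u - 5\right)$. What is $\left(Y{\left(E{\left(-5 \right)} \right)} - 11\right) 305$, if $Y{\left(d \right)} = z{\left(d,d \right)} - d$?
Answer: $-19520$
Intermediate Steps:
$z{\left(n,u \right)} = 2 - \left(-1 + u\right) \left(-5 + u\right)$ ($z{\left(n,u \right)} = 2 - \left(u - 1\right) \left(u - 5\right) = 2 - \left(-1 + u\right) \left(-5 + u\right)$)
$E{\left(P \right)} = P$ ($E{\left(P \right)} = 0 + P = P$)
$Y{\left(d \right)} = -3 - d^{2} + 5 d$ ($Y{\left(d \right)} = \left(-3 - d^{2} + 6 d\right) - d = -3 - d^{2} + 5 d$)
$\left(Y{\left(E{\left(-5 \right)} \right)} - 11\right) 305 = \left(\left(-3 - \left(-5\right)^{2} + 5 \left(-5\right)\right) - 11\right) 305 = \left(\left(-3 - 25 - 25\right) - 11\right) 305 = \left(-53 - 11\right) 305 = \left(-64\right) 305 = -19520$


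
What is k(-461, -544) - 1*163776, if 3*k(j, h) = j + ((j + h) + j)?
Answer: -493255/3 ≈ -1.6442e+5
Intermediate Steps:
k(j, h) = j + h/3 (k(j, h) = (j + ((j + h) + j))/3 = (j + ((h + j) + j))/3 = (j + (h + 2*j))/3 = (h + 3*j)/3 = j + h/3)
k(-461, -544) - 1*163776 = (-461 + (⅓)*(-544)) - 1*163776 = (-461 - 544/3) - 163776 = -1927/3 - 163776 = -493255/3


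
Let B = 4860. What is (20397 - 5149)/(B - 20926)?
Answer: -7624/8033 ≈ -0.94909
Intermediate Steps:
(20397 - 5149)/(B - 20926) = (20397 - 5149)/(4860 - 20926) = 15248/(-16066) = 15248*(-1/16066) = -7624/8033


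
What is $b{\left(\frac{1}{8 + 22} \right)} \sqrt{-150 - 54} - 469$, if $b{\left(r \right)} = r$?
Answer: $-469 + \frac{i \sqrt{51}}{15} \approx -469.0 + 0.4761 i$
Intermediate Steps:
$b{\left(\frac{1}{8 + 22} \right)} \sqrt{-150 - 54} - 469 = \frac{\sqrt{-150 - 54}}{8 + 22} - 469 = \frac{\sqrt{-204}}{30} - 469 = \frac{2 i \sqrt{51}}{30} - 469 = \frac{i \sqrt{51}}{15} - 469 = -469 + \frac{i \sqrt{51}}{15}$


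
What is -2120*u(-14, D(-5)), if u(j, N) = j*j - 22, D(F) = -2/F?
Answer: -368880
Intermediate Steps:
u(j, N) = -22 + j² (u(j, N) = j² - 22 = -22 + j²)
-2120*u(-14, D(-5)) = -2120*(-22 + (-14)²) = -2120*(-22 + 196) = -2120*174 = -368880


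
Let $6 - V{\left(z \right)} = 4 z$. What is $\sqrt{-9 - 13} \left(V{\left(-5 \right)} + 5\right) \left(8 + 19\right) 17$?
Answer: $14229 i \sqrt{22} \approx 66740.0 i$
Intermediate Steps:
$V{\left(z \right)} = 6 - 4 z$
$\sqrt{-9 - 13} \left(V{\left(-5 \right)} + 5\right) \left(8 + 19\right) 17 = \sqrt{-9 - 13} \left(\left(6 - -20\right) + 5\right) \left(8 + 19\right) 17 = \sqrt{-22} \left(\left(6 + 20\right) + 5\right) 27 \cdot 17 = i \sqrt{22} \left(26 + 5\right) 27 \cdot 17 = i \sqrt{22} \cdot 31 \cdot 27 \cdot 17 = i \sqrt{22} \cdot 837 \cdot 17 = 837 i \sqrt{22} \cdot 17 = 14229 i \sqrt{22}$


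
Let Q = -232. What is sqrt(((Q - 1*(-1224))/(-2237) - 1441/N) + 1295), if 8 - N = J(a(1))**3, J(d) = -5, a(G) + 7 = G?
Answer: 3*sqrt(12625939734898)/297521 ≈ 35.829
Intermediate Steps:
a(G) = -7 + G
N = 133 (N = 8 - 1*(-5)**3 = 8 - 1*(-125) = 8 + 125 = 133)
sqrt(((Q - 1*(-1224))/(-2237) - 1441/N) + 1295) = sqrt(((-232 - 1*(-1224))/(-2237) - 1441/133) + 1295) = sqrt(((-232 + 1224)*(-1/2237) - 1441*1/133) + 1295) = sqrt((992*(-1/2237) - 1441/133) + 1295) = sqrt((-992/2237 - 1441/133) + 1295) = sqrt(-3355453/297521 + 1295) = sqrt(381934242/297521) = 3*sqrt(12625939734898)/297521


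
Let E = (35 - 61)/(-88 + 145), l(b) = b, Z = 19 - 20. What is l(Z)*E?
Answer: 26/57 ≈ 0.45614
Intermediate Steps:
Z = -1
E = -26/57 ≈ -0.45614
l(Z)*E = -1*(-26/57) = 26/57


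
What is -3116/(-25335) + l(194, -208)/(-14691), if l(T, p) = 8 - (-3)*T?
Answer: 174178/2102805 ≈ 0.082831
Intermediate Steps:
l(T, p) = 8 + 3*T
-3116/(-25335) + l(194, -208)/(-14691) = -3116/(-25335) + (8 + 3*194)/(-14691) = -3116*(-1/25335) + (8 + 582)*(-1/14691) = 3116/25335 + 590*(-1/14691) = 3116/25335 - 10/249 = 174178/2102805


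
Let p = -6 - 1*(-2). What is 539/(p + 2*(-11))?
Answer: -539/26 ≈ -20.731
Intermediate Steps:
p = -4 (p = -6 + 2 = -4)
539/(p + 2*(-11)) = 539/(-4 + 2*(-11)) = 539/(-4 - 22) = 539/(-26) = 539*(-1/26) = -539/26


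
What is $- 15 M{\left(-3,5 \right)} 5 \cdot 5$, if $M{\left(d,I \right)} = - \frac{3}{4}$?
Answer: $\frac{1125}{4} \approx 281.25$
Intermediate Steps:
$M{\left(d,I \right)} = - \frac{3}{4}$ ($M{\left(d,I \right)} = \left(-3\right) \frac{1}{4} = - \frac{3}{4}$)
$- 15 M{\left(-3,5 \right)} 5 \cdot 5 = - 15 \left(- \frac{3}{4}\right) 5 \cdot 5 = - 15 \left(\left(- \frac{15}{4}\right) 5\right) = \left(-15\right) \left(- \frac{75}{4}\right) = \frac{1125}{4}$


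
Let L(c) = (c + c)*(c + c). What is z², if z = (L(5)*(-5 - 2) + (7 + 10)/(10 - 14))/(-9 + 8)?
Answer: 7935489/16 ≈ 4.9597e+5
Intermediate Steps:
L(c) = 4*c² (L(c) = (2*c)*(2*c) = 4*c²)
z = 2817/4 (z = ((4*5²)*(-5 - 2) + (7 + 10)/(10 - 14))/(-9 + 8) = ((4*25)*(-7) + 17/(-4))/(-1) = (100*(-7) + 17*(-¼))*(-1) = (-700 - 17/4)*(-1) = -2817/4*(-1) = 2817/4 ≈ 704.25)
z² = (2817/4)² = 7935489/16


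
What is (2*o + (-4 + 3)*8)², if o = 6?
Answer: 16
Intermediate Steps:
(2*o + (-4 + 3)*8)² = (2*6 + (-4 + 3)*8)² = (12 - 1*8)² = (12 - 8)² = 4² = 16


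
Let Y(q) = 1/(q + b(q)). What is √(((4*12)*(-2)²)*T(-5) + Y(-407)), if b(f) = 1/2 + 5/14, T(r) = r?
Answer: I*√7759362941/2843 ≈ 30.984*I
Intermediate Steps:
b(f) = 6/7 (b(f) = 1*(½) + 5*(1/14) = ½ + 5/14 = 6/7)
Y(q) = 1/(6/7 + q) (Y(q) = 1/(q + 6/7) = 1/(6/7 + q))
√(((4*12)*(-2)²)*T(-5) + Y(-407)) = √(((4*12)*(-2)²)*(-5) + 7/(6 + 7*(-407))) = √((48*4)*(-5) + 7/(6 - 2849)) = √(192*(-5) + 7/(-2843)) = √(-960 + 7*(-1/2843)) = √(-960 - 7/2843) = √(-2729287/2843) = I*√7759362941/2843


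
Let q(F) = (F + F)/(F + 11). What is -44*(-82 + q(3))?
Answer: 25124/7 ≈ 3589.1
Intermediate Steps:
q(F) = 2*F/(11 + F) (q(F) = (2*F)/(11 + F) = 2*F/(11 + F))
-44*(-82 + q(3)) = -44*(-82 + 2*3/(11 + 3)) = -44*(-82 + 2*3/14) = -44*(-82 + 2*3*(1/14)) = -44*(-82 + 3/7) = -44*(-571/7) = 25124/7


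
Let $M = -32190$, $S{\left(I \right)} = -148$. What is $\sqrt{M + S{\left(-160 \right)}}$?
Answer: $i \sqrt{32338} \approx 179.83 i$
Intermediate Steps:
$\sqrt{M + S{\left(-160 \right)}} = \sqrt{-32190 - 148} = \sqrt{-32338} = i \sqrt{32338}$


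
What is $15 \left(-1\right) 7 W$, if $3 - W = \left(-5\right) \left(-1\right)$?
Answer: $210$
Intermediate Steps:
$W = -2$ ($W = 3 - \left(-5\right) \left(-1\right) = 3 - 5 = -2$)
$15 \left(-1\right) 7 W = 15 \left(-1\right) 7 \left(-2\right) = \left(-15\right) 7 \left(-2\right) = \left(-105\right) \left(-2\right) = 210$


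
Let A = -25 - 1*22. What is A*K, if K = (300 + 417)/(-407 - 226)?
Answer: 11233/211 ≈ 53.237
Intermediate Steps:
A = -47 (A = -25 - 22 = -47)
K = -239/211 (K = 717/(-633) = 717*(-1/633) = -239/211 ≈ -1.1327)
A*K = -47*(-239/211) = 11233/211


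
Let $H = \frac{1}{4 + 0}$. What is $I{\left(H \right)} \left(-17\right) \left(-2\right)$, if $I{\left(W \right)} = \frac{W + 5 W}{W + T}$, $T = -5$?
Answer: $- \frac{204}{19} \approx -10.737$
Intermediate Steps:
$H = \frac{1}{4} \approx 0.25$
$I{\left(W \right)} = \frac{6 W}{-5 + W}$ ($I{\left(W \right)} = \frac{W + 5 W}{W - 5} = \frac{6 W}{-5 + W}$)
$I{\left(H \right)} \left(-17\right) \left(-2\right) = 6 \cdot \frac{1}{4} \frac{1}{-5 + \frac{1}{4}} \left(-17\right) \left(-2\right) = 6 \cdot \frac{1}{4} \frac{1}{- \frac{19}{4}} \left(-17\right) \left(-2\right) = 6 \cdot \frac{1}{4} \left(- \frac{4}{19}\right) \left(-17\right) \left(-2\right) = \left(- \frac{6}{19}\right) \left(-17\right) \left(-2\right) = \frac{102}{19} \left(-2\right) = - \frac{204}{19}$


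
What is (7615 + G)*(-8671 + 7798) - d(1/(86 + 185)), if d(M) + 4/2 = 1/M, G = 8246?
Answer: -13846922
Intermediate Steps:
d(M) = -2 + 1/M
(7615 + G)*(-8671 + 7798) - d(1/(86 + 185)) = (7615 + 8246)*(-8671 + 7798) - (-2 + 1/(1/(86 + 185))) = 15861*(-873) - (-2 + 1/(1/271)) = -13846653 - (-2 + 1/(1/271)) = -13846653 - (-2 + 271) = -13846653 - 1*269 = -13846653 - 269 = -13846922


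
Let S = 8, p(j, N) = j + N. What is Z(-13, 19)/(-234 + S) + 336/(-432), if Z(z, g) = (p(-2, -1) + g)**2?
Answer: -1943/1017 ≈ -1.9105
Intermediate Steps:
p(j, N) = N + j
Z(z, g) = (-3 + g)**2 (Z(z, g) = ((-1 - 2) + g)**2 = (-3 + g)**2)
Z(-13, 19)/(-234 + S) + 336/(-432) = (-3 + 19)**2/(-234 + 8) + 336/(-432) = 16**2/(-226) + 336*(-1/432) = 256*(-1/226) - 7/9 = -128/113 - 7/9 = -1943/1017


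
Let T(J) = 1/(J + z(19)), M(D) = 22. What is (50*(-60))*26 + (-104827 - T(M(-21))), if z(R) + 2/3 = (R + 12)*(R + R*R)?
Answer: -6472807111/35404 ≈ -1.8283e+5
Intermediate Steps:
z(R) = -⅔ + (12 + R)*(R + R²) (z(R) = -⅔ + (R + 12)*(R + R*R) = -⅔ + (12 + R)*(R + R²))
T(J) = 1/(35338/3 + J) (T(J) = 1/(J + (-⅔ + 19³ + 12*19 + 13*19²)) = 1/(J + (-⅔ + 6859 + 228 + 13*361)) = 1/(J + (-⅔ + 6859 + 228 + 4693)) = 1/(J + 35338/3) = 1/(35338/3 + J))
(50*(-60))*26 + (-104827 - T(M(-21))) = (50*(-60))*26 + (-104827 - 3/(35338 + 3*22)) = -3000*26 + (-104827 - 3/(35338 + 66)) = -78000 + (-104827 - 3/35404) = -78000 - 3711295111/35404 = -6472807111/35404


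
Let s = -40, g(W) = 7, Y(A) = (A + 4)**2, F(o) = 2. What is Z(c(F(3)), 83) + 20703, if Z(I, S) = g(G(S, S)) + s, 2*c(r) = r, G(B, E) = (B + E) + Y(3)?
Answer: 20670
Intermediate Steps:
Y(A) = (4 + A)**2
G(B, E) = 49 + B + E (G(B, E) = (B + E) + (4 + 3)**2 = (B + E) + 7**2 = (B + E) + 49 = 49 + B + E)
c(r) = r/2
Z(I, S) = -33 (Z(I, S) = 7 - 40 = -33)
Z(c(F(3)), 83) + 20703 = -33 + 20703 = 20670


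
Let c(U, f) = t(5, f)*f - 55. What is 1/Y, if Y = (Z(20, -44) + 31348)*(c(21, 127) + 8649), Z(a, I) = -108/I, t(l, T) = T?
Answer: 11/8525850165 ≈ 1.2902e-9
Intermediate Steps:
c(U, f) = -55 + f² (c(U, f) = f*f - 55 = f² - 55 = -55 + f²)
Y = 8525850165/11 (Y = (-108/(-44) + 31348)*((-55 + 127²) + 8649) = (-108*(-1/44) + 31348)*((-55 + 16129) + 8649) = (27/11 + 31348)*(16074 + 8649) = (344855/11)*24723 = 8525850165/11 ≈ 7.7508e+8)
1/Y = 1/(8525850165/11) = 11/8525850165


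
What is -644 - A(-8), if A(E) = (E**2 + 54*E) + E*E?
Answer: -340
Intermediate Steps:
A(E) = 2*E**2 + 54*E (A(E) = (E**2 + 54*E) + E**2 = 2*E**2 + 54*E)
-644 - A(-8) = -644 - 2*(-8)*(27 - 8) = -644 - 2*(-8)*19 = -644 - 1*(-304) = -644 + 304 = -340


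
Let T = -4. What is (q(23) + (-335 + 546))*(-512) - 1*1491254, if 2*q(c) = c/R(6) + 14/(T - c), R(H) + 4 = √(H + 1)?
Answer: -43106482/27 + 5888*√7/9 ≈ -1.5948e+6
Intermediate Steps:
R(H) = -4 + √(1 + H) (R(H) = -4 + √(H + 1) = -4 + √(1 + H))
q(c) = 7/(-4 - c) + c/(2*(-4 + √7)) (q(c) = (c/(-4 + √(1 + 6)) + 14/(-4 - c))/2 = (c/(-4 + √7) + 14/(-4 - c))/2 = (14/(-4 - c) + c/(-4 + √7))/2 = 7/(-4 - c) + c/(2*(-4 + √7)))
(q(23) + (-335 + 546))*(-512) - 1*1491254 = ((-56 - 1*23² - 4*23 + 14*√7)/(2*(4 + 23)*(4 - √7)) + (-335 + 546))*(-512) - 1*1491254 = ((½)*(-56 - 1*529 - 92 + 14*√7)/(27*(4 - √7)) + 211)*(-512) - 1491254 = ((½)*(1/27)*(-56 - 529 - 92 + 14*√7)/(4 - √7) + 211)*(-512) - 1491254 = ((½)*(1/27)*(-677 + 14*√7)/(4 - √7) + 211)*(-512) - 1491254 = ((-677 + 14*√7)/(54*(4 - √7)) + 211)*(-512) - 1491254 = (211 + (-677 + 14*√7)/(54*(4 - √7)))*(-512) - 1491254 = (-108032 - 256*(-677 + 14*√7)/(27*(4 - √7))) - 1491254 = -1599286 - 256*(-677 + 14*√7)/(27*(4 - √7))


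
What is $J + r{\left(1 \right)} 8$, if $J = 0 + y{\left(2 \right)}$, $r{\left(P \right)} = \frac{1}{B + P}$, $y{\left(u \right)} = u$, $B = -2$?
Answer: $-6$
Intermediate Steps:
$r{\left(P \right)} = \frac{1}{-2 + P}$
$J = 2$ ($J = 0 + 2 = 2$)
$J + r{\left(1 \right)} 8 = 2 + \frac{1}{-2 + 1} \cdot 8 = 2 + \frac{1}{-1} \cdot 8 = 2 - 8 = -6$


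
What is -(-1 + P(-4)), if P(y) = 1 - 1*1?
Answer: 1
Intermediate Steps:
P(y) = 0 (P(y) = 1 - 1 = 0)
-(-1 + P(-4)) = -(-1 + 0) = -1*(-1) = 1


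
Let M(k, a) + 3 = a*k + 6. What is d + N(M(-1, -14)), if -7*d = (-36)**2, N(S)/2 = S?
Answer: -1058/7 ≈ -151.14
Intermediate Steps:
M(k, a) = 3 + a*k (M(k, a) = -3 + (a*k + 6) = -3 + (6 + a*k) = 3 + a*k)
N(S) = 2*S
d = -1296/7 (d = -1/7*(-36)**2 = -1/7*1296 = -1296/7 ≈ -185.14)
d + N(M(-1, -14)) = -1296/7 + 2*(3 - 14*(-1)) = -1296/7 + 2*(3 + 14) = -1296/7 + 2*17 = -1296/7 + 34 = -1058/7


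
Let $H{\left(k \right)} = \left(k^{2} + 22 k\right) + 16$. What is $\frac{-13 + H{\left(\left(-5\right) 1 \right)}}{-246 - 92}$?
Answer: $\frac{41}{169} \approx 0.2426$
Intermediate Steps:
$H{\left(k \right)} = 16 + k^{2} + 22 k$
$\frac{-13 + H{\left(\left(-5\right) 1 \right)}}{-246 - 92} = \frac{-13 + \left(16 + \left(\left(-5\right) 1\right)^{2} + 22 \left(\left(-5\right) 1\right)\right)}{-246 - 92} = \frac{-13 + \left(16 + \left(-5\right)^{2} + 22 \left(-5\right)\right)}{-338} = \left(-13 + \left(16 + 25 - 110\right)\right) \left(- \frac{1}{338}\right) = \left(-13 - 69\right) \left(- \frac{1}{338}\right) = \left(-82\right) \left(- \frac{1}{338}\right) = \frac{41}{169}$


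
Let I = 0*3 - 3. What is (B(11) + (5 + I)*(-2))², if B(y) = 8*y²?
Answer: 929296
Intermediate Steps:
I = -3 (I = 0 - 3 = -3)
(B(11) + (5 + I)*(-2))² = (8*11² + (5 - 3)*(-2))² = (8*121 + 2*(-2))² = (968 - 4)² = 964² = 929296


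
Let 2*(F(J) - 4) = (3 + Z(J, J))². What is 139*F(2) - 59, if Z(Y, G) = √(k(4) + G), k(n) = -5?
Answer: 914 + 417*I*√3 ≈ 914.0 + 722.27*I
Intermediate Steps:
Z(Y, G) = √(-5 + G)
F(J) = 4 + (3 + √(-5 + J))²/2
139*F(2) - 59 = 139*(4 + (3 + √(-5 + 2))²/2) - 59 = 139*(4 + (3 + √(-3))²/2) - 59 = 139*(4 + (3 + I*√3)²/2) - 59 = (556 + 139*(3 + I*√3)²/2) - 59 = 497 + 139*(3 + I*√3)²/2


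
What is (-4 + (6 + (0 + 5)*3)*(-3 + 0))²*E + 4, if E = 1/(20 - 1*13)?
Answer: 4517/7 ≈ 645.29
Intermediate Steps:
E = ⅐ (E = 1/(20 - 13) = 1/7 = ⅐ ≈ 0.14286)
(-4 + (6 + (0 + 5)*3)*(-3 + 0))²*E + 4 = (-4 + (6 + (0 + 5)*3)*(-3 + 0))²*(⅐) + 4 = (-4 + (6 + 5*3)*(-3))²*(⅐) + 4 = (-4 + (6 + 15)*(-3))²*(⅐) + 4 = (-4 + 21*(-3))²*(⅐) + 4 = (-4 - 63)²*(⅐) + 4 = (-67)²*(⅐) + 4 = 4489*(⅐) + 4 = 4489/7 + 4 = 4517/7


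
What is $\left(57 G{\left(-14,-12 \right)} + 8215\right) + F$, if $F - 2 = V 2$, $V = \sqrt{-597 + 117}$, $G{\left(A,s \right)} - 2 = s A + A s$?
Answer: $27483 + 8 i \sqrt{30} \approx 27483.0 + 43.818 i$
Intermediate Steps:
$G{\left(A,s \right)} = 2 + 2 A s$ ($G{\left(A,s \right)} = 2 + \left(s A + A s\right) = 2 + \left(A s + A s\right) = 2 + 2 A s$)
$V = 4 i \sqrt{30}$ ($V = \sqrt{-480} = 4 i \sqrt{30} \approx 21.909 i$)
$F = 2 + 8 i \sqrt{30}$ ($F = 2 + 4 i \sqrt{30} \cdot 2 = 2 + 8 i \sqrt{30} \approx 2.0 + 43.818 i$)
$\left(57 G{\left(-14,-12 \right)} + 8215\right) + F = \left(57 \left(2 + 2 \left(-14\right) \left(-12\right)\right) + 8215\right) + \left(2 + 8 i \sqrt{30}\right) = \left(57 \left(2 + 336\right) + 8215\right) + \left(2 + 8 i \sqrt{30}\right) = \left(57 \cdot 338 + 8215\right) + \left(2 + 8 i \sqrt{30}\right) = \left(19266 + 8215\right) + \left(2 + 8 i \sqrt{30}\right) = 27481 + \left(2 + 8 i \sqrt{30}\right) = 27483 + 8 i \sqrt{30}$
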